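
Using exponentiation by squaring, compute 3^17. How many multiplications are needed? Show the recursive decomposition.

Computing 3^17 by squaring (build up from 3^1; each line after the first costs one multiplication):

3^1 = 3
3^2 = (3^1)^2 = 3^2 = 9
3^4 = (3^2)^2 = 9^2 = 81
3^8 = (3^4)^2 = 81^2 = 6561
3^16 = (3^8)^2 = 6561^2 = 43046721
3^17 = 3 * 3^16 = 3 * 43046721 = 129140163

Result: 129140163
Multiplications needed: 5 (5 lines after 3^1)

3^17 = 129140163. Using exponentiation by squaring, this requires 5 multiplications. The key idea: if the exponent is even, square the half-power; if odd, multiply by the base once.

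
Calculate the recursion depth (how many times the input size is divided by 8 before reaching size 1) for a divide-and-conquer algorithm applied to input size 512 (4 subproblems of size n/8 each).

For divide and conquer with division factor 8:

Problem sizes at each level:
Level 0: 512
Level 1: 64
Level 2: 8
Level 3: 1

The root is level 0 and the size-1 base case is level 3 (the tree spans levels 0 through 3, i.e. 4 levels counting the root), so the depth is the number of divisions: log_8(512) = 3

The recursion tree depth is log_8(512) = 3. At each level, the problem size is divided by 8, so it takes 3 divisions to reduce to a base case of size 1. The algorithm makes 4 recursive calls at each level.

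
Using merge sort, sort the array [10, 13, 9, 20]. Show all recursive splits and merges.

Merge sort trace:

Split: [10, 13, 9, 20] -> [10, 13] and [9, 20]
  Split: [10, 13] -> [10] and [13]
  Merge: [10] + [13] -> [10, 13]
  Split: [9, 20] -> [9] and [20]
  Merge: [9] + [20] -> [9, 20]
Merge: [10, 13] + [9, 20] -> [9, 10, 13, 20]

Final sorted array: [9, 10, 13, 20]

The merge sort proceeds by recursively splitting the array and merging sorted halves.
After all merges, the sorted array is [9, 10, 13, 20].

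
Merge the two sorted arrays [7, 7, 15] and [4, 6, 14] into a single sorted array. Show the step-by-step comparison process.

Merging process:

Compare 7 vs 4: take 4 from right. Merged: [4]
Compare 7 vs 6: take 6 from right. Merged: [4, 6]
Compare 7 vs 14: take 7 from left. Merged: [4, 6, 7]
Compare 7 vs 14: take 7 from left. Merged: [4, 6, 7, 7]
Compare 15 vs 14: take 14 from right. Merged: [4, 6, 7, 7, 14]
Append remaining from left: [15]. Merged: [4, 6, 7, 7, 14, 15]

Final merged array: [4, 6, 7, 7, 14, 15]
Total comparisons: 5

The merged array is [4, 6, 7, 7, 14, 15], requiring 5 comparisons. The merge step runs in O(n) time where n is the total number of elements.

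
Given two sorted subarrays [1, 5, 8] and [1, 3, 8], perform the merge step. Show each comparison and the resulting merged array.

Merging process:

Compare 1 vs 1: take 1 from left. Merged: [1]
Compare 5 vs 1: take 1 from right. Merged: [1, 1]
Compare 5 vs 3: take 3 from right. Merged: [1, 1, 3]
Compare 5 vs 8: take 5 from left. Merged: [1, 1, 3, 5]
Compare 8 vs 8: take 8 from left. Merged: [1, 1, 3, 5, 8]
Append remaining from right: [8]. Merged: [1, 1, 3, 5, 8, 8]

Final merged array: [1, 1, 3, 5, 8, 8]
Total comparisons: 5

The merged array is [1, 1, 3, 5, 8, 8], requiring 5 comparisons. The merge step runs in O(n) time where n is the total number of elements.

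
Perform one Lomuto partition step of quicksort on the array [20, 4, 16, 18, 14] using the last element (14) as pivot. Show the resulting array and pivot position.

Lomuto partition with pivot = 14:

Initial array: [20, 4, 16, 18, 14]

arr[0]=20 > 14: no swap
arr[1]=4 <= 14: swap with position 0, array becomes [4, 20, 16, 18, 14]
arr[2]=16 > 14: no swap
arr[3]=18 > 14: no swap

Place pivot at position 1: [4, 14, 16, 18, 20]
Pivot position: 1

After partitioning with pivot 14, the array becomes [4, 14, 16, 18, 20]. The pivot is placed at index 1. All elements to the left of the pivot are <= 14, and all elements to the right are > 14.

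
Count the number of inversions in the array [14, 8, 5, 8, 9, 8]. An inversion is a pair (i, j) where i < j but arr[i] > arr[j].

Finding inversions in [14, 8, 5, 8, 9, 8]:

(0, 1): arr[0]=14 > arr[1]=8
(0, 2): arr[0]=14 > arr[2]=5
(0, 3): arr[0]=14 > arr[3]=8
(0, 4): arr[0]=14 > arr[4]=9
(0, 5): arr[0]=14 > arr[5]=8
(1, 2): arr[1]=8 > arr[2]=5
(4, 5): arr[4]=9 > arr[5]=8

Total inversions: 7

The array has 7 inversion(s): (0,1), (0,2), (0,3), (0,4), (0,5), (1,2), (4,5). Each pair (i,j) satisfies i < j and arr[i] > arr[j].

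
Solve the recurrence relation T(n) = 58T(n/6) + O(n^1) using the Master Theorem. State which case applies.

Master Theorem for T(n) = 58T(n/6) + O(n^1):

a = 58, b = 6, c = 1
log_b(a) = log_6(58) = 2.2662

Case 1: c = 1 < log_6(58) = 2.2662
T(n) = O(n^(log_6 58))

For T(n) = 58T(n/6) + O(n^1): log_6(58) = 2.2662. This is Case 1 of the Master Theorem (c < log_b(a), work dominated by leaves), giving O(n^(log_6 58)).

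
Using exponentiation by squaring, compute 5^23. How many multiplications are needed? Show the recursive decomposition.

Computing 5^23 by squaring (build up from 5^1; each line after the first costs one multiplication):

5^1 = 5
5^2 = (5^1)^2 = 5^2 = 25
5^4 = (5^2)^2 = 25^2 = 625
5^5 = 5 * 5^4 = 5 * 625 = 3125
5^10 = (5^5)^2 = 3125^2 = 9765625
5^11 = 5 * 5^10 = 5 * 9765625 = 48828125
5^22 = (5^11)^2 = 48828125^2 = 2384185791015625
5^23 = 5 * 5^22 = 5 * 2384185791015625 = 11920928955078125

Result: 11920928955078125
Multiplications needed: 7 (7 lines after 5^1)

5^23 = 11920928955078125. Using exponentiation by squaring, this requires 7 multiplications. The key idea: if the exponent is even, square the half-power; if odd, multiply by the base once.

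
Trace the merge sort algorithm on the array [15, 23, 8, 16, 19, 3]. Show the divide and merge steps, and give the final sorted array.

Merge sort trace:

Split: [15, 23, 8, 16, 19, 3] -> [15, 23, 8] and [16, 19, 3]
  Split: [15, 23, 8] -> [15] and [23, 8]
    Split: [23, 8] -> [23] and [8]
    Merge: [23] + [8] -> [8, 23]
  Merge: [15] + [8, 23] -> [8, 15, 23]
  Split: [16, 19, 3] -> [16] and [19, 3]
    Split: [19, 3] -> [19] and [3]
    Merge: [19] + [3] -> [3, 19]
  Merge: [16] + [3, 19] -> [3, 16, 19]
Merge: [8, 15, 23] + [3, 16, 19] -> [3, 8, 15, 16, 19, 23]

Final sorted array: [3, 8, 15, 16, 19, 23]

The merge sort proceeds by recursively splitting the array and merging sorted halves.
After all merges, the sorted array is [3, 8, 15, 16, 19, 23].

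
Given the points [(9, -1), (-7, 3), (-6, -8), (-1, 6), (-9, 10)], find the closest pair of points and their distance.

Computing all pairwise distances among 5 points:

d((9, -1), (-7, 3)) = 16.4924
d((9, -1), (-6, -8)) = 16.5529
d((9, -1), (-1, 6)) = 12.2066
d((9, -1), (-9, 10)) = 21.095
d((-7, 3), (-6, -8)) = 11.0454
d((-7, 3), (-1, 6)) = 6.7082 <-- minimum
d((-7, 3), (-9, 10)) = 7.2801
d((-6, -8), (-1, 6)) = 14.8661
d((-6, -8), (-9, 10)) = 18.2483
d((-1, 6), (-9, 10)) = 8.9443

Closest pair: (-7, 3) and (-1, 6) with distance 6.7082

The closest pair is (-7, 3) and (-1, 6) with Euclidean distance 6.7082. For 5 points, brute-force pairwise comparison is shown above. For large n, the divide-and-conquer algorithm (sort by x, recurse on halves, check the dividing strip) achieves O(n log n).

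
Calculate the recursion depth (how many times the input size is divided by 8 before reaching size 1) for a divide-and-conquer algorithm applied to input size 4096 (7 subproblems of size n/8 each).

For divide and conquer with division factor 8:

Problem sizes at each level:
Level 0: 4096
Level 1: 512
Level 2: 64
Level 3: 8
Level 4: 1

The root is level 0 and the size-1 base case is level 4 (the tree spans levels 0 through 4, i.e. 5 levels counting the root), so the depth is the number of divisions: log_8(4096) = 4

The recursion tree depth is log_8(4096) = 4. At each level, the problem size is divided by 8, so it takes 4 divisions to reduce to a base case of size 1. The algorithm makes 7 recursive calls at each level.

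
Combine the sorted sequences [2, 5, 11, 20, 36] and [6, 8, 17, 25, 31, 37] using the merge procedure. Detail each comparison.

Merging process:

Compare 2 vs 6: take 2 from left. Merged: [2]
Compare 5 vs 6: take 5 from left. Merged: [2, 5]
Compare 11 vs 6: take 6 from right. Merged: [2, 5, 6]
Compare 11 vs 8: take 8 from right. Merged: [2, 5, 6, 8]
Compare 11 vs 17: take 11 from left. Merged: [2, 5, 6, 8, 11]
Compare 20 vs 17: take 17 from right. Merged: [2, 5, 6, 8, 11, 17]
Compare 20 vs 25: take 20 from left. Merged: [2, 5, 6, 8, 11, 17, 20]
Compare 36 vs 25: take 25 from right. Merged: [2, 5, 6, 8, 11, 17, 20, 25]
Compare 36 vs 31: take 31 from right. Merged: [2, 5, 6, 8, 11, 17, 20, 25, 31]
Compare 36 vs 37: take 36 from left. Merged: [2, 5, 6, 8, 11, 17, 20, 25, 31, 36]
Append remaining from right: [37]. Merged: [2, 5, 6, 8, 11, 17, 20, 25, 31, 36, 37]

Final merged array: [2, 5, 6, 8, 11, 17, 20, 25, 31, 36, 37]
Total comparisons: 10

The merged array is [2, 5, 6, 8, 11, 17, 20, 25, 31, 36, 37], requiring 10 comparisons. The merge step runs in O(n) time where n is the total number of elements.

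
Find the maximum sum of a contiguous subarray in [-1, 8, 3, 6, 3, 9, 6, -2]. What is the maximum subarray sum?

Using Kadane's algorithm on [-1, 8, 3, 6, 3, 9, 6, -2]:

Scanning through the array:
Position 1 (value 8): max_ending_here = 8, max_so_far = 8
Position 2 (value 3): max_ending_here = 11, max_so_far = 11
Position 3 (value 6): max_ending_here = 17, max_so_far = 17
Position 4 (value 3): max_ending_here = 20, max_so_far = 20
Position 5 (value 9): max_ending_here = 29, max_so_far = 29
Position 6 (value 6): max_ending_here = 35, max_so_far = 35
Position 7 (value -2): max_ending_here = 33, max_so_far = 35

Maximum subarray: [8, 3, 6, 3, 9, 6]
Maximum sum: 35

The maximum subarray is [8, 3, 6, 3, 9, 6] with sum 35. This subarray runs from index 1 to index 6.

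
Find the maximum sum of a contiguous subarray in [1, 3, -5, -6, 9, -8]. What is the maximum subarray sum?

Using Kadane's algorithm on [1, 3, -5, -6, 9, -8]:

Scanning through the array:
Position 1 (value 3): max_ending_here = 4, max_so_far = 4
Position 2 (value -5): max_ending_here = -1, max_so_far = 4
Position 3 (value -6): max_ending_here = -6, max_so_far = 4
Position 4 (value 9): max_ending_here = 9, max_so_far = 9
Position 5 (value -8): max_ending_here = 1, max_so_far = 9

Maximum subarray: [9]
Maximum sum: 9

The maximum subarray is [9] with sum 9. This subarray runs from index 4 to index 4.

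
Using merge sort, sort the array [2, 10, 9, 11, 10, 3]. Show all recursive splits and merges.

Merge sort trace:

Split: [2, 10, 9, 11, 10, 3] -> [2, 10, 9] and [11, 10, 3]
  Split: [2, 10, 9] -> [2] and [10, 9]
    Split: [10, 9] -> [10] and [9]
    Merge: [10] + [9] -> [9, 10]
  Merge: [2] + [9, 10] -> [2, 9, 10]
  Split: [11, 10, 3] -> [11] and [10, 3]
    Split: [10, 3] -> [10] and [3]
    Merge: [10] + [3] -> [3, 10]
  Merge: [11] + [3, 10] -> [3, 10, 11]
Merge: [2, 9, 10] + [3, 10, 11] -> [2, 3, 9, 10, 10, 11]

Final sorted array: [2, 3, 9, 10, 10, 11]

The merge sort proceeds by recursively splitting the array and merging sorted halves.
After all merges, the sorted array is [2, 3, 9, 10, 10, 11].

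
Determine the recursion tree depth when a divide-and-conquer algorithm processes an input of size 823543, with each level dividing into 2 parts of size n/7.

For divide and conquer with division factor 7:

Problem sizes at each level:
Level 0: 823543
Level 1: 117649
Level 2: 16807
Level 3: 2401
Level 4: 343
Level 5: 49
Level 6: 7
Level 7: 1

The root is level 0 and the size-1 base case is level 7 (the tree spans levels 0 through 7, i.e. 8 levels counting the root), so the depth is the number of divisions: log_7(823543) = 7

The recursion tree depth is log_7(823543) = 7. At each level, the problem size is divided by 7, so it takes 7 divisions to reduce to a base case of size 1. The algorithm makes 2 recursive calls at each level.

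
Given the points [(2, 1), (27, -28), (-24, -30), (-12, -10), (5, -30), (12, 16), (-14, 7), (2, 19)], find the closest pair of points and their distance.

Computing all pairwise distances among 8 points:

d((2, 1), (27, -28)) = 38.2884
d((2, 1), (-24, -30)) = 40.4599
d((2, 1), (-12, -10)) = 17.8045
d((2, 1), (5, -30)) = 31.1448
d((2, 1), (12, 16)) = 18.0278
d((2, 1), (-14, 7)) = 17.088
d((2, 1), (2, 19)) = 18.0
d((27, -28), (-24, -30)) = 51.0392
d((27, -28), (-12, -10)) = 42.9535
d((27, -28), (5, -30)) = 22.0907
d((27, -28), (12, 16)) = 46.4866
d((27, -28), (-14, 7)) = 53.9073
d((27, -28), (2, 19)) = 53.2353
d((-24, -30), (-12, -10)) = 23.3238
d((-24, -30), (5, -30)) = 29.0
d((-24, -30), (12, 16)) = 58.4123
d((-24, -30), (-14, 7)) = 38.3275
d((-24, -30), (2, 19)) = 55.4707
d((-12, -10), (5, -30)) = 26.2488
d((-12, -10), (12, 16)) = 35.3836
d((-12, -10), (-14, 7)) = 17.1172
d((-12, -10), (2, 19)) = 32.2025
d((5, -30), (12, 16)) = 46.5296
d((5, -30), (-14, 7)) = 41.5933
d((5, -30), (2, 19)) = 49.0918
d((12, 16), (-14, 7)) = 27.5136
d((12, 16), (2, 19)) = 10.4403 <-- minimum
d((-14, 7), (2, 19)) = 20.0

Closest pair: (12, 16) and (2, 19) with distance 10.4403

The closest pair is (12, 16) and (2, 19) with Euclidean distance 10.4403. For 8 points, brute-force pairwise comparison is shown above. For large n, the divide-and-conquer algorithm (sort by x, recurse on halves, check the dividing strip) achieves O(n log n).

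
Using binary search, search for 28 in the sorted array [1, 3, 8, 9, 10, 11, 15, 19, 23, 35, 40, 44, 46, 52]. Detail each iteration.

Binary search for 28 in [1, 3, 8, 9, 10, 11, 15, 19, 23, 35, 40, 44, 46, 52]:

lo=0, hi=13, mid=6, arr[mid]=15 -> 15 < 28, search right half
lo=7, hi=13, mid=10, arr[mid]=40 -> 40 > 28, search left half
lo=7, hi=9, mid=8, arr[mid]=23 -> 23 < 28, search right half
lo=9, hi=9, mid=9, arr[mid]=35 -> 35 > 28, search left half
lo=9 > hi=8, target 28 not found

Binary search determines that 28 is not in the array after 4 comparisons. The search space was exhausted without finding the target.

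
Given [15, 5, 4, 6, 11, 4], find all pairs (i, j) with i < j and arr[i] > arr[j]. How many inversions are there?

Finding inversions in [15, 5, 4, 6, 11, 4]:

(0, 1): arr[0]=15 > arr[1]=5
(0, 2): arr[0]=15 > arr[2]=4
(0, 3): arr[0]=15 > arr[3]=6
(0, 4): arr[0]=15 > arr[4]=11
(0, 5): arr[0]=15 > arr[5]=4
(1, 2): arr[1]=5 > arr[2]=4
(1, 5): arr[1]=5 > arr[5]=4
(3, 5): arr[3]=6 > arr[5]=4
(4, 5): arr[4]=11 > arr[5]=4

Total inversions: 9

The array has 9 inversion(s): (0,1), (0,2), (0,3), (0,4), (0,5), (1,2), (1,5), (3,5), (4,5). Each pair (i,j) satisfies i < j and arr[i] > arr[j].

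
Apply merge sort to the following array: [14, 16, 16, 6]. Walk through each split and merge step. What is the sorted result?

Merge sort trace:

Split: [14, 16, 16, 6] -> [14, 16] and [16, 6]
  Split: [14, 16] -> [14] and [16]
  Merge: [14] + [16] -> [14, 16]
  Split: [16, 6] -> [16] and [6]
  Merge: [16] + [6] -> [6, 16]
Merge: [14, 16] + [6, 16] -> [6, 14, 16, 16]

Final sorted array: [6, 14, 16, 16]

The merge sort proceeds by recursively splitting the array and merging sorted halves.
After all merges, the sorted array is [6, 14, 16, 16].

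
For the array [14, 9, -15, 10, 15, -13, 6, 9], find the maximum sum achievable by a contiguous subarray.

Using Kadane's algorithm on [14, 9, -15, 10, 15, -13, 6, 9]:

Scanning through the array:
Position 1 (value 9): max_ending_here = 23, max_so_far = 23
Position 2 (value -15): max_ending_here = 8, max_so_far = 23
Position 3 (value 10): max_ending_here = 18, max_so_far = 23
Position 4 (value 15): max_ending_here = 33, max_so_far = 33
Position 5 (value -13): max_ending_here = 20, max_so_far = 33
Position 6 (value 6): max_ending_here = 26, max_so_far = 33
Position 7 (value 9): max_ending_here = 35, max_so_far = 35

Maximum subarray: [14, 9, -15, 10, 15, -13, 6, 9]
Maximum sum: 35

The maximum subarray is [14, 9, -15, 10, 15, -13, 6, 9] with sum 35. This subarray runs from index 0 to index 7.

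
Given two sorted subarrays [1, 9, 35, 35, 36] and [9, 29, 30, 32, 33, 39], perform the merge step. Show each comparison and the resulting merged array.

Merging process:

Compare 1 vs 9: take 1 from left. Merged: [1]
Compare 9 vs 9: take 9 from left. Merged: [1, 9]
Compare 35 vs 9: take 9 from right. Merged: [1, 9, 9]
Compare 35 vs 29: take 29 from right. Merged: [1, 9, 9, 29]
Compare 35 vs 30: take 30 from right. Merged: [1, 9, 9, 29, 30]
Compare 35 vs 32: take 32 from right. Merged: [1, 9, 9, 29, 30, 32]
Compare 35 vs 33: take 33 from right. Merged: [1, 9, 9, 29, 30, 32, 33]
Compare 35 vs 39: take 35 from left. Merged: [1, 9, 9, 29, 30, 32, 33, 35]
Compare 35 vs 39: take 35 from left. Merged: [1, 9, 9, 29, 30, 32, 33, 35, 35]
Compare 36 vs 39: take 36 from left. Merged: [1, 9, 9, 29, 30, 32, 33, 35, 35, 36]
Append remaining from right: [39]. Merged: [1, 9, 9, 29, 30, 32, 33, 35, 35, 36, 39]

Final merged array: [1, 9, 9, 29, 30, 32, 33, 35, 35, 36, 39]
Total comparisons: 10

The merged array is [1, 9, 9, 29, 30, 32, 33, 35, 35, 36, 39], requiring 10 comparisons. The merge step runs in O(n) time where n is the total number of elements.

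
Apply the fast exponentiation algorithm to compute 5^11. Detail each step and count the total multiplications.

Computing 5^11 by squaring (build up from 5^1; each line after the first costs one multiplication):

5^1 = 5
5^2 = (5^1)^2 = 5^2 = 25
5^4 = (5^2)^2 = 25^2 = 625
5^5 = 5 * 5^4 = 5 * 625 = 3125
5^10 = (5^5)^2 = 3125^2 = 9765625
5^11 = 5 * 5^10 = 5 * 9765625 = 48828125

Result: 48828125
Multiplications needed: 5 (5 lines after 5^1)

5^11 = 48828125. Using exponentiation by squaring, this requires 5 multiplications. The key idea: if the exponent is even, square the half-power; if odd, multiply by the base once.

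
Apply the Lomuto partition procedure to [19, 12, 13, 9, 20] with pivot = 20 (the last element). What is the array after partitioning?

Lomuto partition with pivot = 20:

Initial array: [19, 12, 13, 9, 20]

arr[0]=19 <= 20: swap with position 0, array becomes [19, 12, 13, 9, 20]
arr[1]=12 <= 20: swap with position 1, array becomes [19, 12, 13, 9, 20]
arr[2]=13 <= 20: swap with position 2, array becomes [19, 12, 13, 9, 20]
arr[3]=9 <= 20: swap with position 3, array becomes [19, 12, 13, 9, 20]

Place pivot at position 4: [19, 12, 13, 9, 20]
Pivot position: 4

After partitioning with pivot 20, the array becomes [19, 12, 13, 9, 20]. The pivot is placed at index 4. All elements to the left of the pivot are <= 20, and all elements to the right are > 20.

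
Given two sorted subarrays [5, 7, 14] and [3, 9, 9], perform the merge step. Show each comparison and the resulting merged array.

Merging process:

Compare 5 vs 3: take 3 from right. Merged: [3]
Compare 5 vs 9: take 5 from left. Merged: [3, 5]
Compare 7 vs 9: take 7 from left. Merged: [3, 5, 7]
Compare 14 vs 9: take 9 from right. Merged: [3, 5, 7, 9]
Compare 14 vs 9: take 9 from right. Merged: [3, 5, 7, 9, 9]
Append remaining from left: [14]. Merged: [3, 5, 7, 9, 9, 14]

Final merged array: [3, 5, 7, 9, 9, 14]
Total comparisons: 5

The merged array is [3, 5, 7, 9, 9, 14], requiring 5 comparisons. The merge step runs in O(n) time where n is the total number of elements.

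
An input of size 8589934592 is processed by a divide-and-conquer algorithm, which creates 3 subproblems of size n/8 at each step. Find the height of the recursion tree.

For divide and conquer with division factor 8:

Problem sizes at each level:
Level 0: 8589934592
Level 1: 1073741824
Level 2: 134217728
Level 3: 16777216
Level 4: 2097152
Level 5: 262144
Level 6: 32768
Level 7: 4096
Level 8: 512
Level 9: 64
Level 10: 8
Level 11: 1

The root is level 0 and the size-1 base case is level 11 (the tree spans levels 0 through 11, i.e. 12 levels counting the root), so the depth is the number of divisions: log_8(8589934592) = 11

The recursion tree depth is log_8(8589934592) = 11. At each level, the problem size is divided by 8, so it takes 11 divisions to reduce to a base case of size 1. The algorithm makes 3 recursive calls at each level.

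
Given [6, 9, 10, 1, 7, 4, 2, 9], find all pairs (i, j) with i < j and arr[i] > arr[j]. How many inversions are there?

Finding inversions in [6, 9, 10, 1, 7, 4, 2, 9]:

(0, 3): arr[0]=6 > arr[3]=1
(0, 5): arr[0]=6 > arr[5]=4
(0, 6): arr[0]=6 > arr[6]=2
(1, 3): arr[1]=9 > arr[3]=1
(1, 4): arr[1]=9 > arr[4]=7
(1, 5): arr[1]=9 > arr[5]=4
(1, 6): arr[1]=9 > arr[6]=2
(2, 3): arr[2]=10 > arr[3]=1
(2, 4): arr[2]=10 > arr[4]=7
(2, 5): arr[2]=10 > arr[5]=4
(2, 6): arr[2]=10 > arr[6]=2
(2, 7): arr[2]=10 > arr[7]=9
(4, 5): arr[4]=7 > arr[5]=4
(4, 6): arr[4]=7 > arr[6]=2
(5, 6): arr[5]=4 > arr[6]=2

Total inversions: 15

The array has 15 inversion(s): (0,3), (0,5), (0,6), (1,3), (1,4), (1,5), (1,6), (2,3), (2,4), (2,5), (2,6), (2,7), (4,5), (4,6), (5,6). Each pair (i,j) satisfies i < j and arr[i] > arr[j].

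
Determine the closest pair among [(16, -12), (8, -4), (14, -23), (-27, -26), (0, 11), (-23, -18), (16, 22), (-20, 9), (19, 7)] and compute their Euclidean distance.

Computing all pairwise distances among 9 points:

d((16, -12), (8, -4)) = 11.3137
d((16, -12), (14, -23)) = 11.1803
d((16, -12), (-27, -26)) = 45.2217
d((16, -12), (0, 11)) = 28.0179
d((16, -12), (-23, -18)) = 39.4588
d((16, -12), (16, 22)) = 34.0
d((16, -12), (-20, 9)) = 41.6773
d((16, -12), (19, 7)) = 19.2354
d((8, -4), (14, -23)) = 19.9249
d((8, -4), (-27, -26)) = 41.3401
d((8, -4), (0, 11)) = 17.0
d((8, -4), (-23, -18)) = 34.0147
d((8, -4), (16, 22)) = 27.2029
d((8, -4), (-20, 9)) = 30.8707
d((8, -4), (19, 7)) = 15.5563
d((14, -23), (-27, -26)) = 41.1096
d((14, -23), (0, 11)) = 36.7696
d((14, -23), (-23, -18)) = 37.3363
d((14, -23), (16, 22)) = 45.0444
d((14, -23), (-20, 9)) = 46.6905
d((14, -23), (19, 7)) = 30.4138
d((-27, -26), (0, 11)) = 45.8039
d((-27, -26), (-23, -18)) = 8.9443 <-- minimum
d((-27, -26), (16, 22)) = 64.4438
d((-27, -26), (-20, 9)) = 35.6931
d((-27, -26), (19, 7)) = 56.6127
d((0, 11), (-23, -18)) = 37.0135
d((0, 11), (16, 22)) = 19.4165
d((0, 11), (-20, 9)) = 20.0998
d((0, 11), (19, 7)) = 19.4165
d((-23, -18), (16, 22)) = 55.8659
d((-23, -18), (-20, 9)) = 27.1662
d((-23, -18), (19, 7)) = 48.8774
d((16, 22), (-20, 9)) = 38.2753
d((16, 22), (19, 7)) = 15.2971
d((-20, 9), (19, 7)) = 39.0512

Closest pair: (-27, -26) and (-23, -18) with distance 8.9443

The closest pair is (-27, -26) and (-23, -18) with Euclidean distance 8.9443. For 9 points, brute-force pairwise comparison is shown above. For large n, the divide-and-conquer algorithm (sort by x, recurse on halves, check the dividing strip) achieves O(n log n).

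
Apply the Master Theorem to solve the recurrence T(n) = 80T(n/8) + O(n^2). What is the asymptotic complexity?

Master Theorem for T(n) = 80T(n/8) + O(n^2):

a = 80, b = 8, c = 2
log_b(a) = log_8(80) = 2.1073

Case 1: c = 2 < log_8(80) = 2.1073
T(n) = O(n^(log_8 80))

For T(n) = 80T(n/8) + O(n^2): log_8(80) = 2.1073. This is Case 1 of the Master Theorem (c < log_b(a), work dominated by leaves), giving O(n^(log_8 80)).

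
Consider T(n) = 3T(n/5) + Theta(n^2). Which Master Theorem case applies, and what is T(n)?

Master Theorem for T(n) = 3T(n/5) + O(n^2):

a = 3, b = 5, c = 2
log_b(a) = log_5(3) = 0.6826

Case 3: c = 2 > log_5(3) = 0.6826
T(n) = O(n^2) = O(n^2)

For T(n) = 3T(n/5) + O(n^2): log_5(3) = 0.6826. This is Case 3 of the Master Theorem (c > log_b(a), work dominated by root), giving O(n^2).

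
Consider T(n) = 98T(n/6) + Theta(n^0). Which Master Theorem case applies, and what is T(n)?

Master Theorem for T(n) = 98T(n/6) + O(n^0):

a = 98, b = 6, c = 0
log_b(a) = log_6(98) = 2.5589

Case 1: c = 0 < log_6(98) = 2.5589
T(n) = O(n^(log_6 98))

For T(n) = 98T(n/6) + O(n^0): log_6(98) = 2.5589. This is Case 1 of the Master Theorem (c < log_b(a), work dominated by leaves), giving O(n^(log_6 98)).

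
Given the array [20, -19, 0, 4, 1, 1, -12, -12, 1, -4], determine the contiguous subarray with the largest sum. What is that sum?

Using Kadane's algorithm on [20, -19, 0, 4, 1, 1, -12, -12, 1, -4]:

Scanning through the array:
Position 1 (value -19): max_ending_here = 1, max_so_far = 20
Position 2 (value 0): max_ending_here = 1, max_so_far = 20
Position 3 (value 4): max_ending_here = 5, max_so_far = 20
Position 4 (value 1): max_ending_here = 6, max_so_far = 20
Position 5 (value 1): max_ending_here = 7, max_so_far = 20
Position 6 (value -12): max_ending_here = -5, max_so_far = 20
Position 7 (value -12): max_ending_here = -12, max_so_far = 20
Position 8 (value 1): max_ending_here = 1, max_so_far = 20
Position 9 (value -4): max_ending_here = -3, max_so_far = 20

Maximum subarray: [20]
Maximum sum: 20

The maximum subarray is [20] with sum 20. This subarray runs from index 0 to index 0.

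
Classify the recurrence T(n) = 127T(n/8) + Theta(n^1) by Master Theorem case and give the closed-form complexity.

Master Theorem for T(n) = 127T(n/8) + O(n^1):

a = 127, b = 8, c = 1
log_b(a) = log_8(127) = 2.3296

Case 1: c = 1 < log_8(127) = 2.3296
T(n) = O(n^(log_8 127))

For T(n) = 127T(n/8) + O(n^1): log_8(127) = 2.3296. This is Case 1 of the Master Theorem (c < log_b(a), work dominated by leaves), giving O(n^(log_8 127)).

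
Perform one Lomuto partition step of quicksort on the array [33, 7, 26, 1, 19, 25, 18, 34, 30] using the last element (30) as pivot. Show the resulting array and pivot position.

Lomuto partition with pivot = 30:

Initial array: [33, 7, 26, 1, 19, 25, 18, 34, 30]

arr[0]=33 > 30: no swap
arr[1]=7 <= 30: swap with position 0, array becomes [7, 33, 26, 1, 19, 25, 18, 34, 30]
arr[2]=26 <= 30: swap with position 1, array becomes [7, 26, 33, 1, 19, 25, 18, 34, 30]
arr[3]=1 <= 30: swap with position 2, array becomes [7, 26, 1, 33, 19, 25, 18, 34, 30]
arr[4]=19 <= 30: swap with position 3, array becomes [7, 26, 1, 19, 33, 25, 18, 34, 30]
arr[5]=25 <= 30: swap with position 4, array becomes [7, 26, 1, 19, 25, 33, 18, 34, 30]
arr[6]=18 <= 30: swap with position 5, array becomes [7, 26, 1, 19, 25, 18, 33, 34, 30]
arr[7]=34 > 30: no swap

Place pivot at position 6: [7, 26, 1, 19, 25, 18, 30, 34, 33]
Pivot position: 6

After partitioning with pivot 30, the array becomes [7, 26, 1, 19, 25, 18, 30, 34, 33]. The pivot is placed at index 6. All elements to the left of the pivot are <= 30, and all elements to the right are > 30.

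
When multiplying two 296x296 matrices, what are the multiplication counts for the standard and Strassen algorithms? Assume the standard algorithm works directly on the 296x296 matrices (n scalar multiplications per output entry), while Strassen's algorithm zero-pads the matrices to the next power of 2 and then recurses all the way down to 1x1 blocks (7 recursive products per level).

Matrix multiplication for 296x296 matrices:

Strassen's algorithm requires power-of-2 dimensions. Pad 296x296 to 512x512 (next power of 2).

Standard algorithm: 296^3 = 25934336 multiplications
Strassen's algorithm: 7^(log2(512)) = 7^9 = 40353607 multiplications
Difference: 25934336 - 40353607 = -14419271 (Strassen uses MORE here due to padding overhead — for small or just-over-power-of-2 n, padding can outweigh the per-level savings)

Standard: 25934336 multiplications (296^3). Strassen: 40353607 multiplications (7^9, after padding to 512x512). Strassen reduces 8 recursive multiplications to 7 at each level.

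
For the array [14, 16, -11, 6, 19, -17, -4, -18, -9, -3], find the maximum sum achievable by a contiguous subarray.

Using Kadane's algorithm on [14, 16, -11, 6, 19, -17, -4, -18, -9, -3]:

Scanning through the array:
Position 1 (value 16): max_ending_here = 30, max_so_far = 30
Position 2 (value -11): max_ending_here = 19, max_so_far = 30
Position 3 (value 6): max_ending_here = 25, max_so_far = 30
Position 4 (value 19): max_ending_here = 44, max_so_far = 44
Position 5 (value -17): max_ending_here = 27, max_so_far = 44
Position 6 (value -4): max_ending_here = 23, max_so_far = 44
Position 7 (value -18): max_ending_here = 5, max_so_far = 44
Position 8 (value -9): max_ending_here = -4, max_so_far = 44
Position 9 (value -3): max_ending_here = -3, max_so_far = 44

Maximum subarray: [14, 16, -11, 6, 19]
Maximum sum: 44

The maximum subarray is [14, 16, -11, 6, 19] with sum 44. This subarray runs from index 0 to index 4.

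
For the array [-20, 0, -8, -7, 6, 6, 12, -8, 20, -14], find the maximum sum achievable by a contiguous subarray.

Using Kadane's algorithm on [-20, 0, -8, -7, 6, 6, 12, -8, 20, -14]:

Scanning through the array:
Position 1 (value 0): max_ending_here = 0, max_so_far = 0
Position 2 (value -8): max_ending_here = -8, max_so_far = 0
Position 3 (value -7): max_ending_here = -7, max_so_far = 0
Position 4 (value 6): max_ending_here = 6, max_so_far = 6
Position 5 (value 6): max_ending_here = 12, max_so_far = 12
Position 6 (value 12): max_ending_here = 24, max_so_far = 24
Position 7 (value -8): max_ending_here = 16, max_so_far = 24
Position 8 (value 20): max_ending_here = 36, max_so_far = 36
Position 9 (value -14): max_ending_here = 22, max_so_far = 36

Maximum subarray: [6, 6, 12, -8, 20]
Maximum sum: 36

The maximum subarray is [6, 6, 12, -8, 20] with sum 36. This subarray runs from index 4 to index 8.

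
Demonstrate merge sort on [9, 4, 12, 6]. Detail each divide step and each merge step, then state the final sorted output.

Merge sort trace:

Split: [9, 4, 12, 6] -> [9, 4] and [12, 6]
  Split: [9, 4] -> [9] and [4]
  Merge: [9] + [4] -> [4, 9]
  Split: [12, 6] -> [12] and [6]
  Merge: [12] + [6] -> [6, 12]
Merge: [4, 9] + [6, 12] -> [4, 6, 9, 12]

Final sorted array: [4, 6, 9, 12]

The merge sort proceeds by recursively splitting the array and merging sorted halves.
After all merges, the sorted array is [4, 6, 9, 12].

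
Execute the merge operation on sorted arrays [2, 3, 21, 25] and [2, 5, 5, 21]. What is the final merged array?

Merging process:

Compare 2 vs 2: take 2 from left. Merged: [2]
Compare 3 vs 2: take 2 from right. Merged: [2, 2]
Compare 3 vs 5: take 3 from left. Merged: [2, 2, 3]
Compare 21 vs 5: take 5 from right. Merged: [2, 2, 3, 5]
Compare 21 vs 5: take 5 from right. Merged: [2, 2, 3, 5, 5]
Compare 21 vs 21: take 21 from left. Merged: [2, 2, 3, 5, 5, 21]
Compare 25 vs 21: take 21 from right. Merged: [2, 2, 3, 5, 5, 21, 21]
Append remaining from left: [25]. Merged: [2, 2, 3, 5, 5, 21, 21, 25]

Final merged array: [2, 2, 3, 5, 5, 21, 21, 25]
Total comparisons: 7

The merged array is [2, 2, 3, 5, 5, 21, 21, 25], requiring 7 comparisons. The merge step runs in O(n) time where n is the total number of elements.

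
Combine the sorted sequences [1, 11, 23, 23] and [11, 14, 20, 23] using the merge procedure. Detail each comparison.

Merging process:

Compare 1 vs 11: take 1 from left. Merged: [1]
Compare 11 vs 11: take 11 from left. Merged: [1, 11]
Compare 23 vs 11: take 11 from right. Merged: [1, 11, 11]
Compare 23 vs 14: take 14 from right. Merged: [1, 11, 11, 14]
Compare 23 vs 20: take 20 from right. Merged: [1, 11, 11, 14, 20]
Compare 23 vs 23: take 23 from left. Merged: [1, 11, 11, 14, 20, 23]
Compare 23 vs 23: take 23 from left. Merged: [1, 11, 11, 14, 20, 23, 23]
Append remaining from right: [23]. Merged: [1, 11, 11, 14, 20, 23, 23, 23]

Final merged array: [1, 11, 11, 14, 20, 23, 23, 23]
Total comparisons: 7

The merged array is [1, 11, 11, 14, 20, 23, 23, 23], requiring 7 comparisons. The merge step runs in O(n) time where n is the total number of elements.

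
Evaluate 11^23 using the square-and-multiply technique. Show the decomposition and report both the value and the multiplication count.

Computing 11^23 by squaring (build up from 11^1; each line after the first costs one multiplication):

11^1 = 11
11^2 = (11^1)^2 = 11^2 = 121
11^4 = (11^2)^2 = 121^2 = 14641
11^5 = 11 * 11^4 = 11 * 14641 = 161051
11^10 = (11^5)^2 = 161051^2 = 25937424601
11^11 = 11 * 11^10 = 11 * 25937424601 = 285311670611
11^22 = (11^11)^2 = 285311670611^2 = 81402749386839761113321
11^23 = 11 * 11^22 = 11 * 81402749386839761113321 = 895430243255237372246531

Result: 895430243255237372246531
Multiplications needed: 7 (7 lines after 11^1)

11^23 = 895430243255237372246531. Using exponentiation by squaring, this requires 7 multiplications. The key idea: if the exponent is even, square the half-power; if odd, multiply by the base once.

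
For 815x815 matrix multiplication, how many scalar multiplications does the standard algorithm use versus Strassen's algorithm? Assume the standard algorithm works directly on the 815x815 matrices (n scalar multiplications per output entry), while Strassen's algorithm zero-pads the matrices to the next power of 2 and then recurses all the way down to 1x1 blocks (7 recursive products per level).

Matrix multiplication for 815x815 matrices:

Strassen's algorithm requires power-of-2 dimensions. Pad 815x815 to 1024x1024 (next power of 2).

Standard algorithm: 815^3 = 541343375 multiplications
Strassen's algorithm: 7^(log2(1024)) = 7^10 = 282475249 multiplications
Savings: 541343375 - 282475249 = 258868126 multiplications

Standard: 541343375 multiplications (815^3). Strassen: 282475249 multiplications (7^10, after padding to 1024x1024). Strassen reduces 8 recursive multiplications to 7 at each level.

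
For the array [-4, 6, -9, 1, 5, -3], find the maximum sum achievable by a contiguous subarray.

Using Kadane's algorithm on [-4, 6, -9, 1, 5, -3]:

Scanning through the array:
Position 1 (value 6): max_ending_here = 6, max_so_far = 6
Position 2 (value -9): max_ending_here = -3, max_so_far = 6
Position 3 (value 1): max_ending_here = 1, max_so_far = 6
Position 4 (value 5): max_ending_here = 6, max_so_far = 6
Position 5 (value -3): max_ending_here = 3, max_so_far = 6

Maximum subarray: [6]
Maximum sum: 6

The maximum subarray is [6] with sum 6. This subarray runs from index 1 to index 1.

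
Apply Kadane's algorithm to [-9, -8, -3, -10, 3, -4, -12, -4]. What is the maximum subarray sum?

Using Kadane's algorithm on [-9, -8, -3, -10, 3, -4, -12, -4]:

Scanning through the array:
Position 1 (value -8): max_ending_here = -8, max_so_far = -8
Position 2 (value -3): max_ending_here = -3, max_so_far = -3
Position 3 (value -10): max_ending_here = -10, max_so_far = -3
Position 4 (value 3): max_ending_here = 3, max_so_far = 3
Position 5 (value -4): max_ending_here = -1, max_so_far = 3
Position 6 (value -12): max_ending_here = -12, max_so_far = 3
Position 7 (value -4): max_ending_here = -4, max_so_far = 3

Maximum subarray: [3]
Maximum sum: 3

The maximum subarray is [3] with sum 3. This subarray runs from index 4 to index 4.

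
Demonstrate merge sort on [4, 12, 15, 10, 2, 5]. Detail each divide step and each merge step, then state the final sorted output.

Merge sort trace:

Split: [4, 12, 15, 10, 2, 5] -> [4, 12, 15] and [10, 2, 5]
  Split: [4, 12, 15] -> [4] and [12, 15]
    Split: [12, 15] -> [12] and [15]
    Merge: [12] + [15] -> [12, 15]
  Merge: [4] + [12, 15] -> [4, 12, 15]
  Split: [10, 2, 5] -> [10] and [2, 5]
    Split: [2, 5] -> [2] and [5]
    Merge: [2] + [5] -> [2, 5]
  Merge: [10] + [2, 5] -> [2, 5, 10]
Merge: [4, 12, 15] + [2, 5, 10] -> [2, 4, 5, 10, 12, 15]

Final sorted array: [2, 4, 5, 10, 12, 15]

The merge sort proceeds by recursively splitting the array and merging sorted halves.
After all merges, the sorted array is [2, 4, 5, 10, 12, 15].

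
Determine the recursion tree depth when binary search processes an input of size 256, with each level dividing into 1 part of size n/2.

For divide and conquer with division factor 2:

Problem sizes at each level:
Level 0: 256
Level 1: 128
Level 2: 64
Level 3: 32
Level 4: 16
Level 5: 8
Level 6: 4
Level 7: 2
Level 8: 1

The root is level 0 and the size-1 base case is level 8 (the tree spans levels 0 through 8, i.e. 9 levels counting the root), so the depth is the number of divisions: log_2(256) = 8

The recursion tree depth is log_2(256) = 8. At each level, the problem size is divided by 2, so it takes 8 divisions to reduce to a base case of size 1. The algorithm makes 1 recursive call at each level.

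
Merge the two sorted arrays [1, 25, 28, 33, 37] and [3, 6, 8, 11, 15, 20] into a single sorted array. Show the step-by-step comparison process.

Merging process:

Compare 1 vs 3: take 1 from left. Merged: [1]
Compare 25 vs 3: take 3 from right. Merged: [1, 3]
Compare 25 vs 6: take 6 from right. Merged: [1, 3, 6]
Compare 25 vs 8: take 8 from right. Merged: [1, 3, 6, 8]
Compare 25 vs 11: take 11 from right. Merged: [1, 3, 6, 8, 11]
Compare 25 vs 15: take 15 from right. Merged: [1, 3, 6, 8, 11, 15]
Compare 25 vs 20: take 20 from right. Merged: [1, 3, 6, 8, 11, 15, 20]
Append remaining from left: [25, 28, 33, 37]. Merged: [1, 3, 6, 8, 11, 15, 20, 25, 28, 33, 37]

Final merged array: [1, 3, 6, 8, 11, 15, 20, 25, 28, 33, 37]
Total comparisons: 7

The merged array is [1, 3, 6, 8, 11, 15, 20, 25, 28, 33, 37], requiring 7 comparisons. The merge step runs in O(n) time where n is the total number of elements.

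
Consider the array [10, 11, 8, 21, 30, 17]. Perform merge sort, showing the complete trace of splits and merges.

Merge sort trace:

Split: [10, 11, 8, 21, 30, 17] -> [10, 11, 8] and [21, 30, 17]
  Split: [10, 11, 8] -> [10] and [11, 8]
    Split: [11, 8] -> [11] and [8]
    Merge: [11] + [8] -> [8, 11]
  Merge: [10] + [8, 11] -> [8, 10, 11]
  Split: [21, 30, 17] -> [21] and [30, 17]
    Split: [30, 17] -> [30] and [17]
    Merge: [30] + [17] -> [17, 30]
  Merge: [21] + [17, 30] -> [17, 21, 30]
Merge: [8, 10, 11] + [17, 21, 30] -> [8, 10, 11, 17, 21, 30]

Final sorted array: [8, 10, 11, 17, 21, 30]

The merge sort proceeds by recursively splitting the array and merging sorted halves.
After all merges, the sorted array is [8, 10, 11, 17, 21, 30].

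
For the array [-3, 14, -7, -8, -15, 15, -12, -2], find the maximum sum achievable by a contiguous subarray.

Using Kadane's algorithm on [-3, 14, -7, -8, -15, 15, -12, -2]:

Scanning through the array:
Position 1 (value 14): max_ending_here = 14, max_so_far = 14
Position 2 (value -7): max_ending_here = 7, max_so_far = 14
Position 3 (value -8): max_ending_here = -1, max_so_far = 14
Position 4 (value -15): max_ending_here = -15, max_so_far = 14
Position 5 (value 15): max_ending_here = 15, max_so_far = 15
Position 6 (value -12): max_ending_here = 3, max_so_far = 15
Position 7 (value -2): max_ending_here = 1, max_so_far = 15

Maximum subarray: [15]
Maximum sum: 15

The maximum subarray is [15] with sum 15. This subarray runs from index 5 to index 5.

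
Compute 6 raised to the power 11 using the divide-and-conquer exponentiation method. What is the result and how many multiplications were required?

Computing 6^11 by squaring (build up from 6^1; each line after the first costs one multiplication):

6^1 = 6
6^2 = (6^1)^2 = 6^2 = 36
6^4 = (6^2)^2 = 36^2 = 1296
6^5 = 6 * 6^4 = 6 * 1296 = 7776
6^10 = (6^5)^2 = 7776^2 = 60466176
6^11 = 6 * 6^10 = 6 * 60466176 = 362797056

Result: 362797056
Multiplications needed: 5 (5 lines after 6^1)

6^11 = 362797056. Using exponentiation by squaring, this requires 5 multiplications. The key idea: if the exponent is even, square the half-power; if odd, multiply by the base once.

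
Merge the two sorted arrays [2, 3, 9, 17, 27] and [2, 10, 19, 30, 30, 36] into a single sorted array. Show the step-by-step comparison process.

Merging process:

Compare 2 vs 2: take 2 from left. Merged: [2]
Compare 3 vs 2: take 2 from right. Merged: [2, 2]
Compare 3 vs 10: take 3 from left. Merged: [2, 2, 3]
Compare 9 vs 10: take 9 from left. Merged: [2, 2, 3, 9]
Compare 17 vs 10: take 10 from right. Merged: [2, 2, 3, 9, 10]
Compare 17 vs 19: take 17 from left. Merged: [2, 2, 3, 9, 10, 17]
Compare 27 vs 19: take 19 from right. Merged: [2, 2, 3, 9, 10, 17, 19]
Compare 27 vs 30: take 27 from left. Merged: [2, 2, 3, 9, 10, 17, 19, 27]
Append remaining from right: [30, 30, 36]. Merged: [2, 2, 3, 9, 10, 17, 19, 27, 30, 30, 36]

Final merged array: [2, 2, 3, 9, 10, 17, 19, 27, 30, 30, 36]
Total comparisons: 8

The merged array is [2, 2, 3, 9, 10, 17, 19, 27, 30, 30, 36], requiring 8 comparisons. The merge step runs in O(n) time where n is the total number of elements.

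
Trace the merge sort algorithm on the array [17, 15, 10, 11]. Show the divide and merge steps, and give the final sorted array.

Merge sort trace:

Split: [17, 15, 10, 11] -> [17, 15] and [10, 11]
  Split: [17, 15] -> [17] and [15]
  Merge: [17] + [15] -> [15, 17]
  Split: [10, 11] -> [10] and [11]
  Merge: [10] + [11] -> [10, 11]
Merge: [15, 17] + [10, 11] -> [10, 11, 15, 17]

Final sorted array: [10, 11, 15, 17]

The merge sort proceeds by recursively splitting the array and merging sorted halves.
After all merges, the sorted array is [10, 11, 15, 17].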